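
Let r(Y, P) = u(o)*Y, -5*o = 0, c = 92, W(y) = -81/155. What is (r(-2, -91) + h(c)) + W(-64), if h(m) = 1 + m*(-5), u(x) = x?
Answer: -71226/155 ≈ -459.52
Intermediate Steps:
W(y) = -81/155 (W(y) = -81*1/155 = -81/155)
o = 0 (o = -1/5*0 = 0)
h(m) = 1 - 5*m
r(Y, P) = 0 (r(Y, P) = 0*Y = 0)
(r(-2, -91) + h(c)) + W(-64) = (0 + (1 - 5*92)) - 81/155 = (0 + (1 - 460)) - 81/155 = (0 - 459) - 81/155 = -459 - 81/155 = -71226/155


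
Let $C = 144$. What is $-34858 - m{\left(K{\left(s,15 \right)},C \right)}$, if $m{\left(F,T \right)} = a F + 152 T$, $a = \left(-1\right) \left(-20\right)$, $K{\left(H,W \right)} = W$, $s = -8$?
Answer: $-57046$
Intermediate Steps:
$a = 20$
$m{\left(F,T \right)} = 20 F + 152 T$
$-34858 - m{\left(K{\left(s,15 \right)},C \right)} = -34858 - \left(20 \cdot 15 + 152 \cdot 144\right) = -34858 - \left(300 + 21888\right) = -34858 - 22188 = -57046$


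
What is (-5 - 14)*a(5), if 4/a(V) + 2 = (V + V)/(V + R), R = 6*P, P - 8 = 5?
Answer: 1577/39 ≈ 40.436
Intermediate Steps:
P = 13 (P = 8 + 5 = 13)
R = 78 (R = 6*13 = 78)
a(V) = 4/(-2 + 2*V/(78 + V)) (a(V) = 4/(-2 + (V + V)/(V + 78)) = 4/(-2 + (2*V)/(78 + V)) = 4/(-2 + 2*V/(78 + V)))
(-5 - 14)*a(5) = (-5 - 14)*(-2 - 1/39*5) = -19*(-2 - 5/39) = -19*(-83/39) = 1577/39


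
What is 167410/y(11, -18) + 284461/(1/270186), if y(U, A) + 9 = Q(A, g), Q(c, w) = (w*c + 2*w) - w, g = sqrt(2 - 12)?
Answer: 228343273718676/2971 + 2845970*I*sqrt(10)/2971 ≈ 7.6857e+10 + 3029.2*I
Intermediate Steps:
g = I*sqrt(10) (g = sqrt(-10) = I*sqrt(10) ≈ 3.1623*I)
Q(c, w) = w + c*w (Q(c, w) = (c*w + 2*w) - w = (2*w + c*w) - w = w + c*w)
y(U, A) = -9 + I*sqrt(10)*(1 + A) (y(U, A) = -9 + (I*sqrt(10))*(1 + A) = -9 + I*sqrt(10)*(1 + A))
167410/y(11, -18) + 284461/(1/270186) = 167410/(-9 + I*sqrt(10)*(1 - 18)) + 284461/(1/270186) = 167410/(-9 + I*sqrt(10)*(-17)) + 284461/(1/270186) = 167410/(-9 - 17*I*sqrt(10)) + 284461*270186 = 167410/(-9 - 17*I*sqrt(10)) + 76857379746 = 76857379746 + 167410/(-9 - 17*I*sqrt(10))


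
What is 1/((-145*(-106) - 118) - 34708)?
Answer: -1/19456 ≈ -5.1398e-5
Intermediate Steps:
1/((-145*(-106) - 118) - 34708) = 1/((15370 - 118) - 34708) = 1/(15252 - 34708) = 1/(-19456) = -1/19456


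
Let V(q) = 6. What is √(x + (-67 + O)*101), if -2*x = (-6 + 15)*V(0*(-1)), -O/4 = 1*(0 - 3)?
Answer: I*√5582 ≈ 74.713*I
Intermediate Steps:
O = 12 (O = -4*(0 - 3) = -4*(-3) = 12)
x = -27 (x = -(-6 + 15)*6/2 = -9*6/2 = -½*54 = -27)
√(x + (-67 + O)*101) = √(-27 + (-67 + 12)*101) = √(-27 - 55*101) = √(-27 - 5555) = √(-5582) = I*√5582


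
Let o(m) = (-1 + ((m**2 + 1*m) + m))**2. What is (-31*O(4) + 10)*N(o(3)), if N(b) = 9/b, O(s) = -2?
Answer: 162/49 ≈ 3.3061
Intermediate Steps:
o(m) = (-1 + m**2 + 2*m)**2 (o(m) = (-1 + ((m**2 + m) + m))**2 = (-1 + ((m + m**2) + m))**2 = (-1 + (m**2 + 2*m))**2 = (-1 + m**2 + 2*m)**2)
(-31*O(4) + 10)*N(o(3)) = (-31*(-2) + 10)*(9/((-1 + 3**2 + 2*3)**2)) = (62 + 10)*(9/((-1 + 9 + 6)**2)) = 72*(9/(14**2)) = 72*(9/196) = 162/49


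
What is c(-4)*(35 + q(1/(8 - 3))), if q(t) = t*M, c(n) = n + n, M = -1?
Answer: -1392/5 ≈ -278.40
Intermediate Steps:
c(n) = 2*n
q(t) = -t (q(t) = t*(-1) = -t)
c(-4)*(35 + q(1/(8 - 3))) = (2*(-4))*(35 - 1/(8 - 3)) = -8*(35 - 1/5) = -8*(35 - 1*⅕) = -8*(35 - ⅕) = -8*174/5 = -1392/5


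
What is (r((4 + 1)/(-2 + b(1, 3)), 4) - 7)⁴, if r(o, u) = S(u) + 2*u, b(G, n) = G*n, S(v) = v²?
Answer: 83521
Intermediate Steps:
r(o, u) = u² + 2*u
(r((4 + 1)/(-2 + b(1, 3)), 4) - 7)⁴ = (4*(2 + 4) - 7)⁴ = (4*6 - 7)⁴ = (24 - 7)⁴ = 17⁴ = 83521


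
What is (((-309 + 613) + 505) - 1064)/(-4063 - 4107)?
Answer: 51/1634 ≈ 0.031212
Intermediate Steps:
(((-309 + 613) + 505) - 1064)/(-4063 - 4107) = ((304 + 505) - 1064)/(-8170) = (809 - 1064)*(-1/8170) = -255*(-1/8170) = 51/1634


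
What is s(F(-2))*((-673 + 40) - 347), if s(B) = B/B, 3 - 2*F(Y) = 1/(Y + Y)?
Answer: -980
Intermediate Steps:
F(Y) = 3/2 - 1/(4*Y) (F(Y) = 3/2 - 1/(2*(Y + Y)) = 3/2 - 1/(2*Y)/2 = 3/2 - 1/(4*Y))
s(B) = 1
s(F(-2))*((-673 + 40) - 347) = 1*((-673 + 40) - 347) = 1*(-633 - 347) = 1*(-980) = -980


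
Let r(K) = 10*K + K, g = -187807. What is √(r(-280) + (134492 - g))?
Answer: √319219 ≈ 565.00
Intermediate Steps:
r(K) = 11*K
√(r(-280) + (134492 - g)) = √(11*(-280) + (134492 - 1*(-187807))) = √(-3080 + (134492 + 187807)) = √(-3080 + 322299) = √319219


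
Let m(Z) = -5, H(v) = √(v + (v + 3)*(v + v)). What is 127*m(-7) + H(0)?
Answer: -635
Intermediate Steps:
H(v) = √(v + 2*v*(3 + v)) (H(v) = √(v + (3 + v)*(2*v)) = √(v + 2*v*(3 + v)))
127*m(-7) + H(0) = 127*(-5) + √(0*(7 + 2*0)) = -635 + √(0*(7 + 0)) = -635 + √(0*7) = -635 + √0 = -635 + 0 = -635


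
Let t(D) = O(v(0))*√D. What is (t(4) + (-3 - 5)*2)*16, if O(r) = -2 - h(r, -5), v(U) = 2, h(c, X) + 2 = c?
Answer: -320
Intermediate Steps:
h(c, X) = -2 + c
O(r) = -r (O(r) = -2 - (-2 + r) = -2 + (2 - r) = -r)
t(D) = -2*√D (t(D) = (-1*2)*√D = -2*√D)
(t(4) + (-3 - 5)*2)*16 = (-2*√4 + (-3 - 5)*2)*16 = (-2*2 - 8*2)*16 = (-4 - 16)*16 = -20*16 = -320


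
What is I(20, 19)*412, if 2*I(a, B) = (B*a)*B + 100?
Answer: 1507920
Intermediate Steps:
I(a, B) = 50 + a*B²/2 (I(a, B) = ((B*a)*B + 100)/2 = (a*B² + 100)/2 = (100 + a*B²)/2 = 50 + a*B²/2)
I(20, 19)*412 = (50 + (½)*20*19²)*412 = (50 + (½)*20*361)*412 = (50 + 3610)*412 = 3660*412 = 1507920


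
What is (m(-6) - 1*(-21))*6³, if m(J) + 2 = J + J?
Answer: 1512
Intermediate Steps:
m(J) = -2 + 2*J (m(J) = -2 + (J + J) = -2 + 2*J)
(m(-6) - 1*(-21))*6³ = ((-2 + 2*(-6)) - 1*(-21))*6³ = ((-2 - 12) + 21)*216 = (-14 + 21)*216 = 7*216 = 1512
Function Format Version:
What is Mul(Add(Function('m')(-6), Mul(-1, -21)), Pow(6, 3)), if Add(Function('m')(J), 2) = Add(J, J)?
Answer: 1512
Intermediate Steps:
Function('m')(J) = Add(-2, Mul(2, J)) (Function('m')(J) = Add(-2, Add(J, J)) = Add(-2, Mul(2, J)))
Mul(Add(Function('m')(-6), Mul(-1, -21)), Pow(6, 3)) = Mul(Add(Add(-2, Mul(2, -6)), Mul(-1, -21)), Pow(6, 3)) = Mul(Add(Add(-2, -12), 21), 216) = Mul(Add(-14, 21), 216) = Mul(7, 216) = 1512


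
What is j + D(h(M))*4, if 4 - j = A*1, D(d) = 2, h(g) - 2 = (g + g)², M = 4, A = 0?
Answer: 12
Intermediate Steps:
h(g) = 2 + 4*g² (h(g) = 2 + (g + g)² = 2 + (2*g)² = 2 + 4*g²)
j = 4 (j = 4 - 0 = 4 - 1*0 = 4 + 0 = 4)
j + D(h(M))*4 = 4 + 2*4 = 4 + 8 = 12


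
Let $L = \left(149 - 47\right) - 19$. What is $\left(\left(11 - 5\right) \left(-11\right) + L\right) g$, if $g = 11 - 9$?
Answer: $34$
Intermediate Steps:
$g = 2$ ($g = 11 - 9 = 2$)
$L = 83$ ($L = 102 - 19 = 83$)
$\left(\left(11 - 5\right) \left(-11\right) + L\right) g = \left(\left(11 - 5\right) \left(-11\right) + 83\right) 2 = \left(6 \left(-11\right) + 83\right) 2 = \left(-66 + 83\right) 2 = 17 \cdot 2 = 34$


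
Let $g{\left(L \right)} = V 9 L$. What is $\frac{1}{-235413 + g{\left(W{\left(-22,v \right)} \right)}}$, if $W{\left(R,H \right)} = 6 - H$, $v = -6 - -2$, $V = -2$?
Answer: $- \frac{1}{235593} \approx -4.2446 \cdot 10^{-6}$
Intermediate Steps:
$v = -4$ ($v = -6 + 2 = -4$)
$g{\left(L \right)} = - 18 L$ ($g{\left(L \right)} = \left(-2\right) 9 L = - 18 L$)
$\frac{1}{-235413 + g{\left(W{\left(-22,v \right)} \right)}} = \frac{1}{-235413 - 18 \left(6 - -4\right)} = \frac{1}{-235413 - 18 \left(6 + 4\right)} = \frac{1}{-235413 - 180} = \frac{1}{-235593} = - \frac{1}{235593}$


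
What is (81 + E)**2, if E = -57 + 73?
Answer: 9409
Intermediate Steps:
E = 16
(81 + E)**2 = (81 + 16)**2 = 97**2 = 9409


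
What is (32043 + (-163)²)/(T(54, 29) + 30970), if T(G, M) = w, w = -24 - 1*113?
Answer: 58612/30833 ≈ 1.9009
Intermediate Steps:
w = -137 (w = -24 - 113 = -137)
T(G, M) = -137
(32043 + (-163)²)/(T(54, 29) + 30970) = (32043 + (-163)²)/(-137 + 30970) = (32043 + 26569)/30833 = 58612*(1/30833) = 58612/30833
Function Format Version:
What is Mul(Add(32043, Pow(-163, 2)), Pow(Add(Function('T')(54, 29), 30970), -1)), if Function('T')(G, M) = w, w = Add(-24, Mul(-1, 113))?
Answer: Rational(58612, 30833) ≈ 1.9009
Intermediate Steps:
w = -137 (w = Add(-24, -113) = -137)
Function('T')(G, M) = -137
Mul(Add(32043, Pow(-163, 2)), Pow(Add(Function('T')(54, 29), 30970), -1)) = Mul(Add(32043, Pow(-163, 2)), Pow(Add(-137, 30970), -1)) = Mul(Add(32043, 26569), Pow(30833, -1)) = Mul(58612, Rational(1, 30833)) = Rational(58612, 30833)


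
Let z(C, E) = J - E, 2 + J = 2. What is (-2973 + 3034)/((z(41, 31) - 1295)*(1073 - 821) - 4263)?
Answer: -61/338415 ≈ -0.00018025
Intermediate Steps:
J = 0 (J = -2 + 2 = 0)
z(C, E) = -E (z(C, E) = 0 - E = -E)
(-2973 + 3034)/((z(41, 31) - 1295)*(1073 - 821) - 4263) = (-2973 + 3034)/((-1*31 - 1295)*(1073 - 821) - 4263) = 61/((-31 - 1295)*252 - 4263) = 61/(-1326*252 - 4263) = 61/(-334152 - 4263) = 61/(-338415) = 61*(-1/338415) = -61/338415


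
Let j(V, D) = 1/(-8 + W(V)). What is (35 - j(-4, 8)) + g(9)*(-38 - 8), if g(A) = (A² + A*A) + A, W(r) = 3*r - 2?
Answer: -172281/22 ≈ -7831.0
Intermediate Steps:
W(r) = -2 + 3*r
j(V, D) = 1/(-10 + 3*V) (j(V, D) = 1/(-8 + (-2 + 3*V)) = 1/(-10 + 3*V))
g(A) = A + 2*A² (g(A) = (A² + A²) + A = 2*A² + A = A + 2*A²)
(35 - j(-4, 8)) + g(9)*(-38 - 8) = (35 - 1/(-10 + 3*(-4))) + (9*(1 + 2*9))*(-38 - 8) = (35 - 1/(-10 - 12)) + (9*(1 + 18))*(-46) = (35 - 1/(-22)) + (9*19)*(-46) = (35 - 1*(-1/22)) + 171*(-46) = (35 + 1/22) - 7866 = 771/22 - 7866 = -172281/22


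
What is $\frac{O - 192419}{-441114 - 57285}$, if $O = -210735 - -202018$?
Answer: $\frac{201136}{498399} \approx 0.40356$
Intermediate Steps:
$O = -8717$ ($O = -210735 + 202018 = -8717$)
$\frac{O - 192419}{-441114 - 57285} = \frac{-8717 - 192419}{-441114 - 57285} = - \frac{201136}{-498399} = \left(-201136\right) \left(- \frac{1}{498399}\right) = \frac{201136}{498399}$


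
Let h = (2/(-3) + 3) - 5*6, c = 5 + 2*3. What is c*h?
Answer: -913/3 ≈ -304.33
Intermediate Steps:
c = 11 (c = 5 + 6 = 11)
h = -83/3 (h = (2*(-⅓) + 3) - 30 = (-⅔ + 3) - 30 = 7/3 - 30 = -83/3 ≈ -27.667)
c*h = 11*(-83/3) = -913/3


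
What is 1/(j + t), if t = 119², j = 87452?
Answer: 1/101613 ≈ 9.8413e-6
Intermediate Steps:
t = 14161
1/(j + t) = 1/(87452 + 14161) = 1/101613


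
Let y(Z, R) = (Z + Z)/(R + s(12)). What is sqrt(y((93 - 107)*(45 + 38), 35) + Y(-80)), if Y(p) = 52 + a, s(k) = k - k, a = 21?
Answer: sqrt(165)/5 ≈ 2.5690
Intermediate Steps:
s(k) = 0
Y(p) = 73 (Y(p) = 52 + 21 = 73)
y(Z, R) = 2*Z/R (y(Z, R) = (Z + Z)/(R + 0) = (2*Z)/R = 2*Z/R)
sqrt(y((93 - 107)*(45 + 38), 35) + Y(-80)) = sqrt(2*((93 - 107)*(45 + 38))/35 + 73) = sqrt(2*(-14*83)*(1/35) + 73) = sqrt(2*(-1162)*(1/35) + 73) = sqrt(-332/5 + 73) = sqrt(33/5) = sqrt(165)/5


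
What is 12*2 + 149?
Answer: 173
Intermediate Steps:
12*2 + 149 = 24 + 149 = 173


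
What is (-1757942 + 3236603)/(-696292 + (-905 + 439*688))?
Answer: -1478661/395165 ≈ -3.7419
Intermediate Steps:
(-1757942 + 3236603)/(-696292 + (-905 + 439*688)) = 1478661/(-696292 + (-905 + 302032)) = 1478661/(-696292 + 301127) = 1478661/(-395165) = 1478661*(-1/395165) = -1478661/395165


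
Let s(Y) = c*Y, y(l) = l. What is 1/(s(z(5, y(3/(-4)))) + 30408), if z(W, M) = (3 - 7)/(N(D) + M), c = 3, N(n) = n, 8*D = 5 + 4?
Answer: 1/30376 ≈ 3.2921e-5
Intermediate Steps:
D = 9/8 (D = (5 + 4)/8 = (1/8)*9 = 9/8 ≈ 1.1250)
z(W, M) = -4/(9/8 + M) (z(W, M) = (3 - 7)/(9/8 + M) = -4/(9/8 + M))
s(Y) = 3*Y
1/(s(z(5, y(3/(-4)))) + 30408) = 1/(3*(-32/(9 + 8*(3/(-4)))) + 30408) = 1/(3*(-32/(9 + 8*(3*(-1/4)))) + 30408) = 1/(3*(-32/(9 + 8*(-3/4))) + 30408) = 1/(3*(-32/(9 - 6)) + 30408) = 1/(3*(-32/3) + 30408) = 1/(-32 + 30408) = 1/30376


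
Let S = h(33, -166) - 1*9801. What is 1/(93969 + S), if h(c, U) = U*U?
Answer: 1/111724 ≈ 8.9506e-6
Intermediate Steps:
h(c, U) = U**2
S = 17755 (S = (-166)**2 - 1*9801 = 27556 - 9801 = 17755)
1/(93969 + S) = 1/(93969 + 17755) = 1/111724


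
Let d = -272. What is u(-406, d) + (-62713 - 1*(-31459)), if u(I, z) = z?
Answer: -31526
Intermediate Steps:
u(-406, d) + (-62713 - 1*(-31459)) = -272 + (-62713 - 1*(-31459)) = -272 + (-62713 + 31459) = -272 - 31254 = -31526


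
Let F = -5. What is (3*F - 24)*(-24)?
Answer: 936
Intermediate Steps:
(3*F - 24)*(-24) = (3*(-5) - 24)*(-24) = (-15 - 24)*(-24) = -39*(-24) = 936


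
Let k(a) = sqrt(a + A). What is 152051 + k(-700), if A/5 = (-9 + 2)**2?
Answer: 152051 + I*sqrt(455) ≈ 1.5205e+5 + 21.331*I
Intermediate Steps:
A = 245 (A = 5*(-9 + 2)**2 = 5*(-7)**2 = 5*49 = 245)
k(a) = sqrt(245 + a) (k(a) = sqrt(a + 245) = sqrt(245 + a))
152051 + k(-700) = 152051 + sqrt(245 - 700) = 152051 + sqrt(-455) = 152051 + I*sqrt(455)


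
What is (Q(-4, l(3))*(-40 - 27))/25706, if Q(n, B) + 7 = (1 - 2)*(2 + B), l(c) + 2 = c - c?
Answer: 469/25706 ≈ 0.018245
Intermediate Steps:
l(c) = -2 (l(c) = -2 + (c - c) = -2 + 0 = -2)
Q(n, B) = -9 - B (Q(n, B) = -7 + (1 - 2)*(2 + B) = -7 - (2 + B) = -7 + (-2 - B) = -9 - B)
(Q(-4, l(3))*(-40 - 27))/25706 = ((-9 - 1*(-2))*(-40 - 27))/25706 = ((-9 + 2)*(-67))*(1/25706) = -7*(-67)*(1/25706) = 469*(1/25706) = 469/25706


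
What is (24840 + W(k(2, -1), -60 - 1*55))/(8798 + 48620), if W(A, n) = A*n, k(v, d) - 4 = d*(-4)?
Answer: 11960/28709 ≈ 0.41659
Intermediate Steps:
k(v, d) = 4 - 4*d (k(v, d) = 4 + d*(-4) = 4 - 4*d)
(24840 + W(k(2, -1), -60 - 1*55))/(8798 + 48620) = (24840 + (4 - 4*(-1))*(-60 - 1*55))/(8798 + 48620) = (24840 + (4 + 4)*(-60 - 55))/57418 = (24840 + 8*(-115))*(1/57418) = (24840 - 920)*(1/57418) = 23920*(1/57418) = 11960/28709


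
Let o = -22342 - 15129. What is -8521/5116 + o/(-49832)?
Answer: -58229209/63735128 ≈ -0.91361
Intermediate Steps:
o = -37471
-8521/5116 + o/(-49832) = -8521/5116 - 37471/(-49832) = -8521*1/5116 - 37471*(-1/49832) = -8521/5116 + 37471/49832 = -58229209/63735128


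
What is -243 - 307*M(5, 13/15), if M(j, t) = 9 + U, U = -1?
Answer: -2699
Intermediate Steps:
M(j, t) = 8 (M(j, t) = 9 - 1 = 8)
-243 - 307*M(5, 13/15) = -243 - 307*8 = -243 - 2456 = -2699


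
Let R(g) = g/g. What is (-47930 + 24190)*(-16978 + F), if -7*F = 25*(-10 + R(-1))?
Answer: 2816062540/7 ≈ 4.0229e+8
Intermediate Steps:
R(g) = 1
F = 225/7 (F = -25*(-10 + 1)/7 = -25*(-9)/7 = -1/7*(-225) = 225/7 ≈ 32.143)
(-47930 + 24190)*(-16978 + F) = (-47930 + 24190)*(-16978 + 225/7) = -23740*(-118621/7) = 2816062540/7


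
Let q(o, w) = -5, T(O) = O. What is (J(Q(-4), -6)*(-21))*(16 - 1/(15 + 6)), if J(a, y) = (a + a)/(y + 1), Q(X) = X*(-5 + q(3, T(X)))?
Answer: 5360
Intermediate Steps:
Q(X) = -10*X (Q(X) = X*(-5 - 5) = X*(-10) = -10*X)
J(a, y) = 2*a/(1 + y) (J(a, y) = (2*a)/(1 + y) = 2*a/(1 + y))
(J(Q(-4), -6)*(-21))*(16 - 1/(15 + 6)) = ((2*(-10*(-4))/(1 - 6))*(-21))*(16 - 1/(15 + 6)) = ((2*40/(-5))*(-21))*(16 - 1/21) = ((2*40*(-⅕))*(-21))*(16 - 1*1/21) = (-16*(-21))*(16 - 1/21) = 336*(335/21) = 5360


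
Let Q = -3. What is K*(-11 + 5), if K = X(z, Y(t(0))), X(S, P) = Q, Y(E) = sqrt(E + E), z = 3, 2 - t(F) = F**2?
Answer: 18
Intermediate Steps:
t(F) = 2 - F**2
Y(E) = sqrt(2)*sqrt(E) (Y(E) = sqrt(2*E) = sqrt(2)*sqrt(E))
X(S, P) = -3
K = -3
K*(-11 + 5) = -3*(-11 + 5) = -3*(-6) = 18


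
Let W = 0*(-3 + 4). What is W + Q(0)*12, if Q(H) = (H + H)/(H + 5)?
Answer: 0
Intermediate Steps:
Q(H) = 2*H/(5 + H) (Q(H) = (2*H)/(5 + H) = 2*H/(5 + H))
W = 0 (W = 0*1 = 0)
W + Q(0)*12 = 0 + (2*0/(5 + 0))*12 = 0 + (2*0/5)*12 = 0 + (2*0*(⅕))*12 = 0 + 0*12 = 0 + 0 = 0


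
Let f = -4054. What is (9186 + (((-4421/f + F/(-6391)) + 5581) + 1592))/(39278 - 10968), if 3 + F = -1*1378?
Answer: 423881049111/733487017340 ≈ 0.57790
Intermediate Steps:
F = -1381 (F = -3 - 1*1378 = -3 - 1378 = -1381)
(9186 + (((-4421/f + F/(-6391)) + 5581) + 1592))/(39278 - 10968) = (9186 + (((-4421/(-4054) - 1381/(-6391)) + 5581) + 1592))/(39278 - 10968) = (9186 + (((-4421*(-1/4054) - 1381*(-1/6391)) + 5581) + 1592))/28310 = (9186 + (((4421/4054 + 1381/6391) + 5581) + 1592))*(1/28310) = (9186 + ((33853185/25909114 + 5581) + 1592))*(1/28310) = (9186 + (144632618419/25909114 + 1592))*(1/28310) = (9186 + 185879927907/25909114)*(1/28310) = (423881049111/25909114)*(1/28310) = 423881049111/733487017340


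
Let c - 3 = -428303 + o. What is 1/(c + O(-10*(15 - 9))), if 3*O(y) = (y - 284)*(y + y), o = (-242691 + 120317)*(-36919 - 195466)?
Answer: 1/28437467450 ≈ 3.5165e-11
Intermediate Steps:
o = 28437881990 (o = -122374*(-232385) = 28437881990)
O(y) = 2*y*(-284 + y)/3 (O(y) = ((y - 284)*(y + y))/3 = ((-284 + y)*(2*y))/3 = (2*y*(-284 + y))/3 = 2*y*(-284 + y)/3)
c = 28437453690 (c = 3 + (-428303 + 28437881990) = 3 + 28437453687 = 28437453690)
1/(c + O(-10*(15 - 9))) = 1/(28437453690 + 2*(-10*(15 - 9))*(-284 - 10*(15 - 9))/3) = 1/(28437453690 + 2*(-10*6)*(-284 - 10*6)/3) = 1/(28437453690 + (⅔)*(-60)*(-284 - 60)) = 1/(28437453690 + (⅔)*(-60)*(-344)) = 1/(28437453690 + 13760) = 1/28437467450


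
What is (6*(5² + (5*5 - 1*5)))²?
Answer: 72900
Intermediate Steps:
(6*(5² + (5*5 - 1*5)))² = (6*(25 + (25 - 5)))² = (6*(25 + 20))² = (6*45)² = 270² = 72900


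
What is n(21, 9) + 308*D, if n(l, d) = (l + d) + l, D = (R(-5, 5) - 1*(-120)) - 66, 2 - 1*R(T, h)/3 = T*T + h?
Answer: -9189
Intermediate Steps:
R(T, h) = 6 - 3*h - 3*T**2 (R(T, h) = 6 - 3*(T*T + h) = 6 - 3*(T**2 + h) = 6 - 3*(h + T**2) = 6 + (-3*h - 3*T**2) = 6 - 3*h - 3*T**2)
D = -30 (D = ((6 - 3*5 - 3*(-5)**2) - 1*(-120)) - 66 = ((6 - 15 - 3*25) + 120) - 66 = ((6 - 15 - 75) + 120) - 66 = (-84 + 120) - 66 = 36 - 66 = -30)
n(l, d) = d + 2*l (n(l, d) = (d + l) + l = d + 2*l)
n(21, 9) + 308*D = (9 + 2*21) + 308*(-30) = (9 + 42) - 9240 = 51 - 9240 = -9189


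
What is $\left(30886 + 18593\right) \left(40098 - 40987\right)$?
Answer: $-43986831$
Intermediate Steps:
$\left(30886 + 18593\right) \left(40098 - 40987\right) = 49479 \left(-889\right) = -43986831$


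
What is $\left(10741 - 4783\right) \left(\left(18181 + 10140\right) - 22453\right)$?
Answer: $34961544$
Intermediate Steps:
$\left(10741 - 4783\right) \left(\left(18181 + 10140\right) - 22453\right) = 5958 \left(28321 - 22453\right) = 5958 \cdot 5868 = 34961544$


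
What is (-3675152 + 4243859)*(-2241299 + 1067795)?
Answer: -667379939328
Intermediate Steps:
(-3675152 + 4243859)*(-2241299 + 1067795) = 568707*(-1173504) = -667379939328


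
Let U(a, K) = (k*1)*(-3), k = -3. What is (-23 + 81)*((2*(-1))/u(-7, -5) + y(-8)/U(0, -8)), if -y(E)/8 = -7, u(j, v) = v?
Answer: 17284/45 ≈ 384.09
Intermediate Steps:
y(E) = 56 (y(E) = -8*(-7) = 56)
U(a, K) = 9 (U(a, K) = -3*1*(-3) = -3*(-3) = 9)
(-23 + 81)*((2*(-1))/u(-7, -5) + y(-8)/U(0, -8)) = (-23 + 81)*((2*(-1))/(-5) + 56/9) = 58*(-2*(-⅕) + 56*(⅑)) = 58*(⅖ + 56/9) = 58*(298/45) = 17284/45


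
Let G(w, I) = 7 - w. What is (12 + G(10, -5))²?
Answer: 81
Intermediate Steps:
(12 + G(10, -5))² = (12 + (7 - 1*10))² = (12 + (7 - 10))² = (12 - 3)² = 9² = 81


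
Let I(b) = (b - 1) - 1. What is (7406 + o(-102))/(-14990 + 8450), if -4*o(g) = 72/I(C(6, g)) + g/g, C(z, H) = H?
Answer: -96277/85020 ≈ -1.1324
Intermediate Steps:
I(b) = -2 + b (I(b) = (-1 + b) - 1 = -2 + b)
o(g) = -¼ - 18/(-2 + g) (o(g) = -(72/(-2 + g) + g/g)/4 = -(72/(-2 + g) + 1)/4 = -(1 + 72/(-2 + g))/4 = -¼ - 18/(-2 + g))
(7406 + o(-102))/(-14990 + 8450) = (7406 + (-70 - 1*(-102))/(4*(-2 - 102)))/(-14990 + 8450) = (7406 + (¼)*(-70 + 102)/(-104))/(-6540) = (7406 + (¼)*(-1/104)*32)*(-1/6540) = (7406 - 1/13)*(-1/6540) = (96277/13)*(-1/6540) = -96277/85020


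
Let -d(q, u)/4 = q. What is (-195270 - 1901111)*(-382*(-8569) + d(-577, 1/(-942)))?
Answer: -6867043964746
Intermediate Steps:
d(q, u) = -4*q
(-195270 - 1901111)*(-382*(-8569) + d(-577, 1/(-942))) = (-195270 - 1901111)*(-382*(-8569) - 4*(-577)) = -2096381*(3273358 + 2308) = -2096381*3275666 = -6867043964746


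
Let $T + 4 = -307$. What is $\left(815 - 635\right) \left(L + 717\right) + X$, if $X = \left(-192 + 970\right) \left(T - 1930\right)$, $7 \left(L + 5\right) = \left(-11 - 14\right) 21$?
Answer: $-1628838$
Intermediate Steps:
$T = -311$ ($T = -4 - 307 = -311$)
$L = -80$ ($L = -5 + \frac{\left(-11 - 14\right) 21}{7} = -5 + \frac{\left(-25\right) 21}{7} = -5 + \frac{1}{7} \left(-525\right) = -5 - 75 = -80$)
$X = -1743498$ ($X = \left(-192 + 970\right) \left(-311 - 1930\right) = 778 \left(-2241\right) = -1743498$)
$\left(815 - 635\right) \left(L + 717\right) + X = \left(815 - 635\right) \left(-80 + 717\right) - 1743498 = 180 \cdot 637 - 1743498 = 114660 - 1743498 = -1628838$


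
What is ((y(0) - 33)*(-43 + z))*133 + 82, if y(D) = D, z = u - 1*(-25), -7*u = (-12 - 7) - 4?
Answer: 64663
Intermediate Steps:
u = 23/7 (u = -((-12 - 7) - 4)/7 = -(-19 - 4)/7 = -⅐*(-23) = 23/7 ≈ 3.2857)
z = 198/7 (z = 23/7 - 1*(-25) = 23/7 + 25 = 198/7 ≈ 28.286)
((y(0) - 33)*(-43 + z))*133 + 82 = ((0 - 33)*(-43 + 198/7))*133 + 82 = -33*(-103/7)*133 + 82 = (3399/7)*133 + 82 = 64581 + 82 = 64663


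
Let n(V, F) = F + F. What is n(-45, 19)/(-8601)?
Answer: -38/8601 ≈ -0.0044181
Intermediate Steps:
n(V, F) = 2*F
n(-45, 19)/(-8601) = (2*19)/(-8601) = 38*(-1/8601) = -38/8601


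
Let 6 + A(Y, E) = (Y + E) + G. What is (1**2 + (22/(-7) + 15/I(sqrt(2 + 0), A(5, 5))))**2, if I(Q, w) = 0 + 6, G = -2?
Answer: 25/196 ≈ 0.12755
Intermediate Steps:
A(Y, E) = -8 + E + Y (A(Y, E) = -6 + ((Y + E) - 2) = -6 + ((E + Y) - 2) = -6 + (-2 + E + Y) = -8 + E + Y)
I(Q, w) = 6
(1**2 + (22/(-7) + 15/I(sqrt(2 + 0), A(5, 5))))**2 = (1**2 + (22/(-7) + 15/6))**2 = (1 + (22*(-1/7) + 15*(1/6)))**2 = (1 + (-22/7 + 5/2))**2 = (1 - 9/14)**2 = (5/14)**2 = 25/196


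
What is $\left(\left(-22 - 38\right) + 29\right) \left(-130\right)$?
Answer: $4030$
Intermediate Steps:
$\left(\left(-22 - 38\right) + 29\right) \left(-130\right) = \left(-60 + 29\right) \left(-130\right) = \left(-31\right) \left(-130\right) = 4030$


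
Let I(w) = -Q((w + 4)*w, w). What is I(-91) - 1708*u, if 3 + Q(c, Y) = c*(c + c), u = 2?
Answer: -125361191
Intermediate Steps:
Q(c, Y) = -3 + 2*c² (Q(c, Y) = -3 + c*(c + c) = -3 + c*(2*c) = -3 + 2*c²)
I(w) = 3 - 2*w²*(4 + w)² (I(w) = -(-3 + 2*((w + 4)*w)²) = -(-3 + 2*((4 + w)*w)²) = -(-3 + 2*(w*(4 + w))²) = -(-3 + 2*(w²*(4 + w)²)) = -(-3 + 2*w²*(4 + w)²) = 3 - 2*w²*(4 + w)²)
I(-91) - 1708*u = (3 - 2*(-91)²*(4 - 91)²) - 1708*2 = (3 - 2*8281*(-87)²) - 1*3416 = (3 - 2*8281*7569) - 3416 = (3 - 125357778) - 3416 = -125357775 - 3416 = -125361191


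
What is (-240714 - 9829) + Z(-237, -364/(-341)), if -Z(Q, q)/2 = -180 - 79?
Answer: -250025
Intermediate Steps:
Z(Q, q) = 518 (Z(Q, q) = -2*(-180 - 79) = -2*(-259) = 518)
(-240714 - 9829) + Z(-237, -364/(-341)) = (-240714 - 9829) + 518 = -250543 + 518 = -250025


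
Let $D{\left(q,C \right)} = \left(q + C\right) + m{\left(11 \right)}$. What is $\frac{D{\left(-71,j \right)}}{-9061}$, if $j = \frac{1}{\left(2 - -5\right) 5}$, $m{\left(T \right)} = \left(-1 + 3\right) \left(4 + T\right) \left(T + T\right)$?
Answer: $- \frac{20616}{317135} \approx -0.065007$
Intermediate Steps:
$m{\left(T \right)} = 2 T \left(8 + 2 T\right)$ ($m{\left(T \right)} = 2 \left(4 + T\right) 2 T = \left(8 + 2 T\right) 2 T = 2 T \left(8 + 2 T\right)$)
$j = \frac{1}{35}$ ($j = \frac{1}{\left(2 + 5\right) 5} = \frac{1}{7 \cdot 5} = \frac{1}{35} \approx 0.028571$)
$D{\left(q,C \right)} = 660 + C + q$ ($D{\left(q,C \right)} = \left(q + C\right) + 4 \cdot 11 \left(4 + 11\right) = \left(C + q\right) + 4 \cdot 11 \cdot 15 = \left(C + q\right) + 660 = 660 + C + q$)
$\frac{D{\left(-71,j \right)}}{-9061} = \frac{660 + \frac{1}{35} - 71}{-9061} = \frac{20616}{35} \left(- \frac{1}{9061}\right) = - \frac{20616}{317135}$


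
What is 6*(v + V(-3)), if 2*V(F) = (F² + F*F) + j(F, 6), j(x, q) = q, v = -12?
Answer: 0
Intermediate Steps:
V(F) = 3 + F² (V(F) = ((F² + F*F) + 6)/2 = ((F² + F²) + 6)/2 = (2*F² + 6)/2 = (6 + 2*F²)/2 = 3 + F²)
6*(v + V(-3)) = 6*(-12 + (3 + (-3)²)) = 6*(-12 + (3 + 9)) = 6*(-12 + 12) = 6*0 = 0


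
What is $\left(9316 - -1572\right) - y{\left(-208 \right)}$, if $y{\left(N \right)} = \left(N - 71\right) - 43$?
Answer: $11210$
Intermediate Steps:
$y{\left(N \right)} = -114 + N$ ($y{\left(N \right)} = \left(-71 + N\right) - 43 = -114 + N$)
$\left(9316 - -1572\right) - y{\left(-208 \right)} = \left(9316 - -1572\right) - \left(-114 - 208\right) = \left(9316 + 1572\right) - -322 = 10888 + 322 = 11210$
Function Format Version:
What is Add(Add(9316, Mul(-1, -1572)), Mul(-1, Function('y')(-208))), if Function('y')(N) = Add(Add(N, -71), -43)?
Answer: 11210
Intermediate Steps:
Function('y')(N) = Add(-114, N) (Function('y')(N) = Add(Add(-71, N), -43) = Add(-114, N))
Add(Add(9316, Mul(-1, -1572)), Mul(-1, Function('y')(-208))) = Add(Add(9316, Mul(-1, -1572)), Mul(-1, Add(-114, -208))) = Add(Add(9316, 1572), Mul(-1, -322)) = Add(10888, 322) = 11210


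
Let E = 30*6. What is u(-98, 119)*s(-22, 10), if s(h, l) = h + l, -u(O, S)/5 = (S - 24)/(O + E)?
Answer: 2850/41 ≈ 69.512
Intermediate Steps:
E = 180
u(O, S) = -5*(-24 + S)/(180 + O) (u(O, S) = -5*(S - 24)/(O + 180) = -5*(-24 + S)/(180 + O))
u(-98, 119)*s(-22, 10) = (5*(24 - 1*119)/(180 - 98))*(-22 + 10) = (5*(24 - 119)/82)*(-12) = (5*(1/82)*(-95))*(-12) = -475/82*(-12) = 2850/41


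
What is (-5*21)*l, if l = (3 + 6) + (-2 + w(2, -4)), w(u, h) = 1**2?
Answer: -840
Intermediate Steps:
w(u, h) = 1
l = 8 (l = (3 + 6) + (-2 + 1) = 9 - 1 = 8)
(-5*21)*l = -5*21*8 = -105*8 = -840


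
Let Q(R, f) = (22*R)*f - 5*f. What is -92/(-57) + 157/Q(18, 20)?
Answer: 728389/445740 ≈ 1.6341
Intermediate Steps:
Q(R, f) = -5*f + 22*R*f (Q(R, f) = 22*R*f - 5*f = -5*f + 22*R*f)
-92/(-57) + 157/Q(18, 20) = -92/(-57) + 157/((20*(-5 + 22*18))) = -92*(-1/57) + 157/((20*(-5 + 396))) = 92/57 + 157/((20*391)) = 92/57 + 157/7820 = 728389/445740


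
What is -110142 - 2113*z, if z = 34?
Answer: -181984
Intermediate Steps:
-110142 - 2113*z = -110142 - 2113*34 = -110142 - 1*71842 = -110142 - 71842 = -181984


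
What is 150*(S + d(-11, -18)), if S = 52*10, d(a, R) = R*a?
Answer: 107700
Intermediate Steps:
S = 520
150*(S + d(-11, -18)) = 150*(520 - 18*(-11)) = 150*(520 + 198) = 150*718 = 107700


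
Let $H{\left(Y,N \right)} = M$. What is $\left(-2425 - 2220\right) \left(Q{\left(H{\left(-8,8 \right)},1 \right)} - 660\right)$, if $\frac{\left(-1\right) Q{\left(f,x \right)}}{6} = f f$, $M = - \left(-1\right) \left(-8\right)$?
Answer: $4849380$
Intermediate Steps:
$M = -8$ ($M = \left(-1\right) 8 = -8$)
$H{\left(Y,N \right)} = -8$
$Q{\left(f,x \right)} = - 6 f^{2}$ ($Q{\left(f,x \right)} = - 6 f f = - 6 f^{2}$)
$\left(-2425 - 2220\right) \left(Q{\left(H{\left(-8,8 \right)},1 \right)} - 660\right) = \left(-2425 - 2220\right) \left(- 6 \left(-8\right)^{2} - 660\right) = \left(-2425 - 2220\right) \left(\left(-6\right) 64 - 660\right) = \left(-2425 - 2220\right) \left(-384 - 660\right) = \left(-4645\right) \left(-1044\right) = 4849380$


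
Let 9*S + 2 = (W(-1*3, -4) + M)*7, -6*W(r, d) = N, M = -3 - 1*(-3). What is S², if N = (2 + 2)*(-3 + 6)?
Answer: 256/81 ≈ 3.1605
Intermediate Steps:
M = 0 (M = -3 + 3 = 0)
N = 12 (N = 4*3 = 12)
W(r, d) = -2 (W(r, d) = -⅙*12 = -2)
S = -16/9 (S = -2/9 + ((-2 + 0)*7)/9 = -2/9 + (-2*7)/9 = -2/9 + (⅑)*(-14) = -2/9 - 14/9 = -16/9 ≈ -1.7778)
S² = (-16/9)² = 256/81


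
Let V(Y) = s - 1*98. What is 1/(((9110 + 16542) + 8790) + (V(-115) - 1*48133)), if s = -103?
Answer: -1/13892 ≈ -7.1984e-5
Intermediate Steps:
V(Y) = -201 (V(Y) = -103 - 1*98 = -103 - 98 = -201)
1/(((9110 + 16542) + 8790) + (V(-115) - 1*48133)) = 1/(((9110 + 16542) + 8790) + (-201 - 1*48133)) = 1/((25652 + 8790) + (-201 - 48133)) = 1/(34442 - 48334) = 1/(-13892) = -1/13892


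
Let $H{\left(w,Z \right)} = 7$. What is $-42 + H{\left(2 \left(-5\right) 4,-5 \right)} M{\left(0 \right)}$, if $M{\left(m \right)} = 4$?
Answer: $-14$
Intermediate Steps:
$-42 + H{\left(2 \left(-5\right) 4,-5 \right)} M{\left(0 \right)} = -42 + 7 \cdot 4 = -42 + 28 = -14$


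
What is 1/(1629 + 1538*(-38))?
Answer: -1/56815 ≈ -1.7601e-5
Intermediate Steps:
1/(1629 + 1538*(-38)) = 1/(1629 - 58444) = 1/(-56815) = -1/56815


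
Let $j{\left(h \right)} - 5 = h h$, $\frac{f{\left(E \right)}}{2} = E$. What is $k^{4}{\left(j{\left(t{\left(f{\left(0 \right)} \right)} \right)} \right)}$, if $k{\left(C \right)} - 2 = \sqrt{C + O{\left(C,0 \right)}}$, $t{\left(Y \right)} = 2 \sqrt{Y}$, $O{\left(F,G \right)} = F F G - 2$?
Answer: $\left(2 + \sqrt{3}\right)^{4} \approx 193.99$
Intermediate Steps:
$O{\left(F,G \right)} = -2 + G F^{2}$ ($O{\left(F,G \right)} = F^{2} G - 2 = G F^{2} - 2 = -2 + G F^{2}$)
$f{\left(E \right)} = 2 E$
$j{\left(h \right)} = 5 + h^{2}$ ($j{\left(h \right)} = 5 + h h = 5 + h^{2}$)
$k{\left(C \right)} = 2 + \sqrt{-2 + C}$ ($k{\left(C \right)} = 2 + \sqrt{C - \left(2 + 0 C^{2}\right)} = 2 + \sqrt{C + \left(-2 + 0\right)} = 2 + \sqrt{C - 2} = 2 + \sqrt{-2 + C}$)
$k^{4}{\left(j{\left(t{\left(f{\left(0 \right)} \right)} \right)} \right)} = \left(2 + \sqrt{-2 + \left(5 + \left(2 \sqrt{2 \cdot 0}\right)^{2}\right)}\right)^{4} = \left(2 + \sqrt{-2 + \left(5 + \left(2 \sqrt{0}\right)^{2}\right)}\right)^{4} = \left(2 + \sqrt{-2 + \left(5 + \left(2 \cdot 0\right)^{2}\right)}\right)^{4} = \left(2 + \sqrt{-2 + \left(5 + 0^{2}\right)}\right)^{4} = \left(2 + \sqrt{-2 + \left(5 + 0\right)}\right)^{4} = \left(2 + \sqrt{-2 + 5}\right)^{4} = \left(2 + \sqrt{3}\right)^{4}$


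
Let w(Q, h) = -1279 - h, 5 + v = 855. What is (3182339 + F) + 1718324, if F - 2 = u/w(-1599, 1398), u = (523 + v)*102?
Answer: 13118940159/2677 ≈ 4.9006e+6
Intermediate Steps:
v = 850 (v = -5 + 855 = 850)
u = 140046 (u = (523 + 850)*102 = 1373*102 = 140046)
F = -134692/2677 (F = 2 + 140046/(-1279 - 1*1398) = 2 + 140046/(-1279 - 1398) = 2 + 140046/(-2677) = 2 + 140046*(-1/2677) = 2 - 140046/2677 = -134692/2677 ≈ -50.315)
(3182339 + F) + 1718324 = (3182339 - 134692/2677) + 1718324 = 8518986811/2677 + 1718324 = 13118940159/2677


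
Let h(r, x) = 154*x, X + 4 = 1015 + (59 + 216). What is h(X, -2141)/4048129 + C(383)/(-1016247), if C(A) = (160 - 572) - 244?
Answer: -332415290734/4113898951863 ≈ -0.080803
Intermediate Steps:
C(A) = -656 (C(A) = -412 - 244 = -656)
X = 1286 (X = -4 + (1015 + (59 + 216)) = -4 + (1015 + 275) = -4 + 1290 = 1286)
h(X, -2141)/4048129 + C(383)/(-1016247) = (154*(-2141))/4048129 - 656/(-1016247) = -329714*1/4048129 - 656*(-1/1016247) = -329714/4048129 + 656/1016247 = -332415290734/4113898951863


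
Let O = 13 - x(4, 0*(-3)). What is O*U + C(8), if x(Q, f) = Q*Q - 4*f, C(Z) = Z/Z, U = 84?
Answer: -251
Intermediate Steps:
C(Z) = 1
x(Q, f) = Q² - 4*f
O = -3 (O = 13 - (4² - 0*(-3)) = 13 - (16 - 4*0) = 13 - (16 + 0) = 13 - 1*16 = 13 - 16 = -3)
O*U + C(8) = -3*84 + 1 = -252 + 1 = -251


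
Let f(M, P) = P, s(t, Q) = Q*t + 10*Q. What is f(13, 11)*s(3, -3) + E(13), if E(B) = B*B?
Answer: -260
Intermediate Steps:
s(t, Q) = 10*Q + Q*t
E(B) = B**2
f(13, 11)*s(3, -3) + E(13) = 11*(-3*(10 + 3)) + 13**2 = 11*(-3*13) + 169 = 11*(-39) + 169 = -429 + 169 = -260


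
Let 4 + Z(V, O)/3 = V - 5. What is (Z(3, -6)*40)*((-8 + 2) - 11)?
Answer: 12240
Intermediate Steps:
Z(V, O) = -27 + 3*V (Z(V, O) = -12 + 3*(V - 5) = -12 + 3*(-5 + V) = -12 + (-15 + 3*V) = -27 + 3*V)
(Z(3, -6)*40)*((-8 + 2) - 11) = ((-27 + 3*3)*40)*((-8 + 2) - 11) = ((-27 + 9)*40)*(-6 - 11) = -18*40*(-17) = -720*(-17) = 12240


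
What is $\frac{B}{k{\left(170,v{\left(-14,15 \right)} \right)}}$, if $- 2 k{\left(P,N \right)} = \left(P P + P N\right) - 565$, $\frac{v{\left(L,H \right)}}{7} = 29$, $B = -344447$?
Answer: $\frac{688894}{62845} \approx 10.962$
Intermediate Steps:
$v{\left(L,H \right)} = 203$ ($v{\left(L,H \right)} = 7 \cdot 29 = 203$)
$k{\left(P,N \right)} = \frac{565}{2} - \frac{P^{2}}{2} - \frac{N P}{2}$ ($k{\left(P,N \right)} = - \frac{\left(P P + P N\right) - 565}{2} = - \frac{\left(P^{2} + N P\right) - 565}{2} = - \frac{-565 + P^{2} + N P}{2} = \frac{565}{2} - \frac{P^{2}}{2} - \frac{N P}{2}$)
$\frac{B}{k{\left(170,v{\left(-14,15 \right)} \right)}} = - \frac{344447}{\frac{565}{2} - \frac{170^{2}}{2} - \frac{203}{2} \cdot 170} = - \frac{344447}{\frac{565}{2} - 14450 - 17255} = - \frac{344447}{- \frac{62845}{2}} = \left(-344447\right) \left(- \frac{2}{62845}\right) = \frac{688894}{62845}$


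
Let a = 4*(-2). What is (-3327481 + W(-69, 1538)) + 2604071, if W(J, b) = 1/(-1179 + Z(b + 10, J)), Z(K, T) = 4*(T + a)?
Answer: -1075710671/1487 ≈ -7.2341e+5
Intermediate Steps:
a = -8
Z(K, T) = -32 + 4*T (Z(K, T) = 4*(T - 8) = 4*(-8 + T) = -32 + 4*T)
W(J, b) = 1/(-1211 + 4*J) (W(J, b) = 1/(-1179 + (-32 + 4*J)) = 1/(-1211 + 4*J))
(-3327481 + W(-69, 1538)) + 2604071 = (-3327481 + 1/(-1211 + 4*(-69))) + 2604071 = (-3327481 + 1/(-1211 - 276)) + 2604071 = (-3327481 + 1/(-1487)) + 2604071 = (-3327481 - 1/1487) + 2604071 = -4947964248/1487 + 2604071 = -1075710671/1487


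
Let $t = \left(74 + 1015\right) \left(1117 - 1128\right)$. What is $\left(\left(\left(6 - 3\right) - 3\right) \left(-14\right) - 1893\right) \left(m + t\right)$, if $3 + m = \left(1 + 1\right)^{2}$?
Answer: $22674354$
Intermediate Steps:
$m = 1$ ($m = -3 + \left(1 + 1\right)^{2} = -3 + 2^{2} = -3 + 4 = 1$)
$t = -11979$ ($t = 1089 \left(-11\right) = -11979$)
$\left(\left(\left(6 - 3\right) - 3\right) \left(-14\right) - 1893\right) \left(m + t\right) = \left(\left(\left(6 - 3\right) - 3\right) \left(-14\right) - 1893\right) \left(1 - 11979\right) = \left(\left(\left(6 - 3\right) - 3\right) \left(-14\right) - 1893\right) \left(-11978\right) = \left(\left(3 - 3\right) \left(-14\right) - 1893\right) \left(-11978\right) = \left(0 \left(-14\right) - 1893\right) \left(-11978\right) = \left(0 - 1893\right) \left(-11978\right) = \left(-1893\right) \left(-11978\right) = 22674354$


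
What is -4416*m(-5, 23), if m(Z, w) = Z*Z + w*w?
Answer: -2446464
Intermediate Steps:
m(Z, w) = Z² + w²
-4416*m(-5, 23) = -4416*((-5)² + 23²) = -4416*(25 + 529) = -4416*554 = -2446464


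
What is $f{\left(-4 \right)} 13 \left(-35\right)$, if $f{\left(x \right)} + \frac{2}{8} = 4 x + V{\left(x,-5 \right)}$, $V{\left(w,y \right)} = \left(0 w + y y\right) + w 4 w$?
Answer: $- \frac{132405}{4} \approx -33101.0$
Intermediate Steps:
$V{\left(w,y \right)} = y^{2} + 4 w^{2}$ ($V{\left(w,y \right)} = \left(0 + y^{2}\right) + 4 w w = y^{2} + 4 w^{2}$)
$f{\left(x \right)} = \frac{99}{4} + 4 x + 4 x^{2}$ ($f{\left(x \right)} = - \frac{1}{4} + \left(4 x + \left(\left(-5\right)^{2} + 4 x^{2}\right)\right) = - \frac{1}{4} + \left(4 x + \left(25 + 4 x^{2}\right)\right) = - \frac{1}{4} + \left(25 + 4 x + 4 x^{2}\right) = \frac{99}{4} + 4 x + 4 x^{2}$)
$f{\left(-4 \right)} 13 \left(-35\right) = \left(\frac{99}{4} + 4 \left(-4\right) + 4 \left(-4\right)^{2}\right) 13 \left(-35\right) = \left(\frac{99}{4} - 16 + 4 \cdot 16\right) 13 \left(-35\right) = \left(\frac{99}{4} - 16 + 64\right) 13 \left(-35\right) = \frac{291}{4} \cdot 13 \left(-35\right) = \frac{3783}{4} \left(-35\right) = - \frac{132405}{4}$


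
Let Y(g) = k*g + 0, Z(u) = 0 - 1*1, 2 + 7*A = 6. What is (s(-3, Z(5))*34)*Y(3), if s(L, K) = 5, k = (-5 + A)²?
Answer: 490110/49 ≈ 10002.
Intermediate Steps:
A = 4/7 (A = -2/7 + (⅐)*6 = -2/7 + 6/7 = 4/7 ≈ 0.57143)
Z(u) = -1 (Z(u) = 0 - 1 = -1)
k = 961/49 (k = (-5 + 4/7)² = (-31/7)² = 961/49 ≈ 19.612)
Y(g) = 961*g/49 (Y(g) = 961*g/49 + 0 = 961*g/49)
(s(-3, Z(5))*34)*Y(3) = (5*34)*((961/49)*3) = 170*(2883/49) = 490110/49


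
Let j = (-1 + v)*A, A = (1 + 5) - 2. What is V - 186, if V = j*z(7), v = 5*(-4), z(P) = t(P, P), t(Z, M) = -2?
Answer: -18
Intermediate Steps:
z(P) = -2
v = -20
A = 4 (A = 6 - 2 = 4)
j = -84 (j = (-1 - 20)*4 = -21*4 = -84)
V = 168 (V = -84*(-2) = 168)
V - 186 = 168 - 186 = -18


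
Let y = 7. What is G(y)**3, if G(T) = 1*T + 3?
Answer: 1000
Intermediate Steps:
G(T) = 3 + T (G(T) = T + 3 = 3 + T)
G(y)**3 = (3 + 7)**3 = 10**3 = 1000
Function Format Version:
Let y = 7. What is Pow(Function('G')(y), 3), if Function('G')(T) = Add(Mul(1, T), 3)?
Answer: 1000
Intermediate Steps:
Function('G')(T) = Add(3, T) (Function('G')(T) = Add(T, 3) = Add(3, T))
Pow(Function('G')(y), 3) = Pow(Add(3, 7), 3) = Pow(10, 3) = 1000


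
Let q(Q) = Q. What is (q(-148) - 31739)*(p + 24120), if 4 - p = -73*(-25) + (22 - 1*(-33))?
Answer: -709294428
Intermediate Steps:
p = -1876 (p = 4 - (-73*(-25) + (22 - 1*(-33))) = 4 - (1825 + (22 + 33)) = 4 - (1825 + 55) = 4 - 1*1880 = 4 - 1880 = -1876)
(q(-148) - 31739)*(p + 24120) = (-148 - 31739)*(-1876 + 24120) = -31887*22244 = -709294428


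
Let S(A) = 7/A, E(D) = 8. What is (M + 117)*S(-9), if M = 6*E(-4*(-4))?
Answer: -385/3 ≈ -128.33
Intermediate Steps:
M = 48 (M = 6*8 = 48)
(M + 117)*S(-9) = (48 + 117)*(7/(-9)) = 165*(7*(-⅑)) = 165*(-7/9) = -385/3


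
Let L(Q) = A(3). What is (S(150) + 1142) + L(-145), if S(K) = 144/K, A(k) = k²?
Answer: 28799/25 ≈ 1152.0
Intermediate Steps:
L(Q) = 9 (L(Q) = 3² = 9)
(S(150) + 1142) + L(-145) = (144/150 + 1142) + 9 = (144*(1/150) + 1142) + 9 = (24/25 + 1142) + 9 = 28574/25 + 9 = 28799/25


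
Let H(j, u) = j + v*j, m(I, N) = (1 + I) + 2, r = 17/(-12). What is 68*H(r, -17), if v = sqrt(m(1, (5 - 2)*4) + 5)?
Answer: -1156/3 ≈ -385.33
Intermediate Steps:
r = -17/12 (r = 17*(-1/12) = -17/12 ≈ -1.4167)
m(I, N) = 3 + I
v = 3 (v = sqrt((3 + 1) + 5) = sqrt(4 + 5) = sqrt(9) = 3)
H(j, u) = 4*j (H(j, u) = j + 3*j = 4*j)
68*H(r, -17) = 68*(4*(-17/12)) = 68*(-17/3) = -1156/3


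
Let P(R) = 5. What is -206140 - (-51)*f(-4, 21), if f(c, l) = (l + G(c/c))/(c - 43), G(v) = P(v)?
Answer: -9689906/47 ≈ -2.0617e+5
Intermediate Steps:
G(v) = 5
f(c, l) = (5 + l)/(-43 + c) (f(c, l) = (l + 5)/(c - 43) = (5 + l)/(-43 + c))
-206140 - (-51)*f(-4, 21) = -206140 - (-51)*(5 + 21)/(-43 - 4) = -206140 - (-51)*26/(-47) = -206140 - (-51)*(-1/47*26) = -206140 - (-51)*(-26)/47 = -206140 - 1*1326/47 = -206140 - 1326/47 = -9689906/47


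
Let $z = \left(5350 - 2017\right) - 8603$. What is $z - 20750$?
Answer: $-26020$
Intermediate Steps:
$z = -5270$ ($z = 3333 - 8603 = -5270$)
$z - 20750 = -5270 - 20750 = -26020$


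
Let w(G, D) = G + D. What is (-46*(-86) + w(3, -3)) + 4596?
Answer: 8552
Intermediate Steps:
w(G, D) = D + G
(-46*(-86) + w(3, -3)) + 4596 = (-46*(-86) + (-3 + 3)) + 4596 = (3956 + 0) + 4596 = 3956 + 4596 = 8552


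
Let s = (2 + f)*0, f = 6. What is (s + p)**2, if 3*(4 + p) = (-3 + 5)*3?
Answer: 4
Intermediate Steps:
p = -2 (p = -4 + ((-3 + 5)*3)/3 = -4 + (2*3)/3 = -4 + (1/3)*6 = -4 + 2 = -2)
s = 0 (s = (2 + 6)*0 = 8*0 = 0)
(s + p)**2 = (0 - 2)**2 = (-2)**2 = 4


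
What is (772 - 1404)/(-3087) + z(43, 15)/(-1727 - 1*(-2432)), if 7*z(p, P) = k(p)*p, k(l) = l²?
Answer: 11836049/725445 ≈ 16.316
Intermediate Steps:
z(p, P) = p³/7 (z(p, P) = (p²*p)/7 = p³/7)
(772 - 1404)/(-3087) + z(43, 15)/(-1727 - 1*(-2432)) = (772 - 1404)/(-3087) + ((⅐)*43³)/(-1727 - 1*(-2432)) = -632*(-1/3087) + ((⅐)*79507)/(-1727 + 2432) = 632/3087 + (79507/7)/705 = 632/3087 + (79507/7)*(1/705) = 632/3087 + 79507/4935 = 11836049/725445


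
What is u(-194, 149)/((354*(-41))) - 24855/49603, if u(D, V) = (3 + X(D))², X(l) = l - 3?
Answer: -1113801989/359968971 ≈ -3.0942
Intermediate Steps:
X(l) = -3 + l
u(D, V) = D² (u(D, V) = (3 + (-3 + D))² = D²)
u(-194, 149)/((354*(-41))) - 24855/49603 = (-194)²/((354*(-41))) - 24855/49603 = 37636/(-14514) - 24855*1/49603 = 37636*(-1/14514) - 24855/49603 = -18818/7257 - 24855/49603 = -1113801989/359968971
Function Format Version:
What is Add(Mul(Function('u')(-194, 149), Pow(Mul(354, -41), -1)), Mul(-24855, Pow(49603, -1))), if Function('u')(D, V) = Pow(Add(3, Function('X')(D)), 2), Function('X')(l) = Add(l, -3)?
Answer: Rational(-1113801989, 359968971) ≈ -3.0942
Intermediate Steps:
Function('X')(l) = Add(-3, l)
Function('u')(D, V) = Pow(D, 2) (Function('u')(D, V) = Pow(Add(3, Add(-3, D)), 2) = Pow(D, 2))
Add(Mul(Function('u')(-194, 149), Pow(Mul(354, -41), -1)), Mul(-24855, Pow(49603, -1))) = Add(Mul(Pow(-194, 2), Pow(Mul(354, -41), -1)), Mul(-24855, Pow(49603, -1))) = Add(Mul(37636, Pow(-14514, -1)), Mul(-24855, Rational(1, 49603))) = Add(Mul(37636, Rational(-1, 14514)), Rational(-24855, 49603)) = Add(Rational(-18818, 7257), Rational(-24855, 49603)) = Rational(-1113801989, 359968971)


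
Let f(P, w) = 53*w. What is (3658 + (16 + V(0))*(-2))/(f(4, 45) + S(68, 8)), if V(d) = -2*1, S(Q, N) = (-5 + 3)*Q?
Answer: 3630/2249 ≈ 1.6140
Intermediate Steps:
S(Q, N) = -2*Q
V(d) = -2
(3658 + (16 + V(0))*(-2))/(f(4, 45) + S(68, 8)) = (3658 + (16 - 2)*(-2))/(53*45 - 2*68) = (3658 + 14*(-2))/(2385 - 136) = (3658 - 28)/2249 = 3630*(1/2249) = 3630/2249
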